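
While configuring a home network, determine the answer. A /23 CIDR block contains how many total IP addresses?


Given: CIDR prefix /23
Host bits = 32 - 23 = 9
Total addresses = 2^9 = 512

512


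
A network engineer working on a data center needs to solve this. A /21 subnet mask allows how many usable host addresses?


Given: subnet mask /21
Host bits = 32 - 21 = 11
Total addresses = 2^11 = 2048
Usable hosts = 2048 - 2 (network + broadcast) = 2046

2046


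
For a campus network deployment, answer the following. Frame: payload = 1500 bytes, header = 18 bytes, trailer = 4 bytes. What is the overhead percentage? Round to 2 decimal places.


Given: payload = 1500 B, header = 18 B, trailer = 4 B
Overhead bytes = header + trailer = 18 + 4 = 22
Total frame = payload + overhead = 1500 + 22 = 1522
Overhead % = 22 / 1522 * 100 = 1.4455% -> 1.45% (2 dp)

1.45


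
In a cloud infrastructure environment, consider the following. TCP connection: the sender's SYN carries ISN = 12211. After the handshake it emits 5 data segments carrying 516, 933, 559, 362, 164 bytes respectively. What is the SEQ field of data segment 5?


The SYN occupies sequence number ISN = 12211, so the first data byte is ISN + 1 = 12212.
SEQ of data segment i = (ISN + 1) + sum of payload sizes of segments 1..i-1.
Segment 1: SEQ = 12212, payload = 516 bytes
Segment 2: SEQ = 12728, payload = 933 bytes
Segment 3: SEQ = 13661, payload = 559 bytes
Segment 4: SEQ = 14220, payload = 362 bytes
Segment 5: SEQ = 14582, payload = 164 bytes
SEQ of segment 5 = 12212 + 516 + 933 + 559 + 362 = 14582

14582


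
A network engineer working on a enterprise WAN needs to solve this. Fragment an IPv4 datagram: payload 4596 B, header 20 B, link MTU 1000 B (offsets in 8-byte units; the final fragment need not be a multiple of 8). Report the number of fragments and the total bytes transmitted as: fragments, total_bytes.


Max data per non-final fragment = floor((MTU - header)/8)*8 = floor((1000 - 20)/8)*8 = floor(980/8)*8 = 976 B
Final fragment needs no 8-byte alignment: it can carry up to MTU - header = 980 B
Non-final fragments needed = ceil((payload - 980) / 976) = ceil(3616/976) = ceil(3.7049) = 4
Number of fragments = 4 + 1 = 5
Fragment sizes (data): 4 * 976 B + 692 B (last, 692 <= 980 OK)
Total bytes sent = payload + n_frags * header = 4596 + 5*20 = 4596 + 100 = 4696 B

5, 4696


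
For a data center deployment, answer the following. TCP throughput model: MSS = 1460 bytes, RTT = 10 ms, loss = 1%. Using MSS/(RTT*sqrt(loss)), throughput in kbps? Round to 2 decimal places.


Given: MSS = 1460 bytes, RTT = 10 ms, loss = 1%
RTT in seconds = 10 / 1000 = 0.01
Loss rate = 1% = 0.01
sqrt(loss) = sqrt(0.01) = 0.1
Throughput (bytes/s) = 1460 / (0.01 * 0.1) = 1460000.0000
Throughput (kbps) = 1460000.0000 * 8 / 1000 = 11680.000000 -> 11680.00 kbps (2 dp)

11680.00


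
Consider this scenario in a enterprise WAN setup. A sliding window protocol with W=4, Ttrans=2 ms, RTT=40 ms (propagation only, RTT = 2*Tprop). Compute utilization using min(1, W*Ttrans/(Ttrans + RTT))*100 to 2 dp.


Given: W = 4, Ttrans = 2 ms, RTT = 40 ms (= 2 * Tprop, Tprop = 20 ms)
Cycle time = Ttrans + RTT = 2 + 40 = 42 ms (first packet sent until its ACK returns)
W * Ttrans = 4 * 2 = 8 ms of sending per cycle
W * Ttrans / (Ttrans + RTT) = 8 / 42 = 0.190476
U = min(1, 0.190476) = 0.190476
U% = 19.05%

19.05


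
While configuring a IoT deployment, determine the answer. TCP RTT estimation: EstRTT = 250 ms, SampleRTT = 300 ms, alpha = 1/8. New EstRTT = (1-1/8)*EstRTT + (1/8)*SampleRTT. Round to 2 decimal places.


Given: EstRTT = 250 ms, SampleRTT = 300 ms, alpha = 1/8
New EstRTT = (1 - alpha) * EstRTT + alpha * SampleRTT
(7/8) * 250 = 218.75
(1/8) * 300 = 37.5
New EstRTT = 218.75 + 37.5 = 256.25 ms -> 256.25 ms (2 dp)

256.25


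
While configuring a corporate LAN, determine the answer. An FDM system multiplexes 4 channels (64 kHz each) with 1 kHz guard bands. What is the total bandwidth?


Given: 4 channels, 64 kHz each, guard = 1 kHz
Channel bandwidth = 4 * 64 = 256 kHz
Guard bands = 3 gaps * 1 kHz = 3 kHz
Total = 256 + 3 = 259 kHz

259


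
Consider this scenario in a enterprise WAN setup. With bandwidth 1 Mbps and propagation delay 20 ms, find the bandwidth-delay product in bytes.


Given: bandwidth = 1 Mbps, delay = 20 ms
BDP in bits = 1 * 10^6 * 20 / 1000
BDP in bits = 20000
BDP in bytes = 20000 / 8 = 2500

2500


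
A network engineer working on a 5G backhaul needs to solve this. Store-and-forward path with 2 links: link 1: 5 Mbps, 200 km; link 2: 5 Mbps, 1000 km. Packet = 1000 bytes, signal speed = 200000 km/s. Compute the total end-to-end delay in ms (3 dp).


Packet = 1000 bytes = 8000 bits. Store-and-forward: sum (t_trans + t_prop) per link.
Link 1: t_trans = 8000/(5*10^6) s = 1.6000 ms; t_prop = 200/200000 s = 1.0000 ms; subtotal = 2.6000 ms
Link 2: t_trans = 8000/(5*10^6) s = 1.6000 ms; t_prop = 1000/200000 s = 5.0000 ms; subtotal = 6.6000 ms
End-to-end = 2.6000 + 6.6000 = 9.2000 ms -> 9.200 ms (3 dp)

9.200


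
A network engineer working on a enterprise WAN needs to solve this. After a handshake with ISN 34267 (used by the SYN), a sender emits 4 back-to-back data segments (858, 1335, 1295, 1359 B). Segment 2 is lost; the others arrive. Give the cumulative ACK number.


SYN uses sequence number 34267; first data byte = ISN + 1 = 34268.
Segment 1: SEQ = 34268, len = 858 B, covers [34268, 35125]
Segment 2: SEQ = 35126, len = 1335 B, covers [35126, 36460] [LOST]
Segment 3: SEQ = 36461, len = 1295 B, covers [36461, 37755]
Segment 4: SEQ = 37756, len = 1359 B, covers [37756, 39114]
In-order data received: bytes [34268, 35125] (segments 1..1).
Segment 2 missing -> gap begins at byte 35126; later segments buffered out of order.
Cumulative ACK = next expected in-order byte = 34268 + 858 = 35126

35126


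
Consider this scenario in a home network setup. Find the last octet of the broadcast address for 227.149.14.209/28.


Given: IP = 227.149.14.209, prefix = /28
Host bits = 32 - 28 = 4
Network last octet = 209 AND mask = 208
Host part size = 2^4 - 1 = 15
Broadcast last octet = 208 OR 15 = 223

223


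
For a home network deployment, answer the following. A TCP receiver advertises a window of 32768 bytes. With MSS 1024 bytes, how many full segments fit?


Given: RWND = 32768 bytes, MSS = 1024 bytes
Full segments = floor(RWND / MSS)
Full segments = floor(32768 / 1024)
Full segments = floor(32.0) = 32

32


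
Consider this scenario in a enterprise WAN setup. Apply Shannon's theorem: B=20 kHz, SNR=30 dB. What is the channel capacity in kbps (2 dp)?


Given: B = 20 kHz, SNR = 30 dB
SNR linear = 10^(30/10) = 1000
1 + SNR = 1001
log2(1001) = 9.9672262588
C = 20 * 1000 * 9.9672262588 = 199344.5252 bps
C = 199.344525 kbps -> 199.34 kbps (2 dp)

199.34


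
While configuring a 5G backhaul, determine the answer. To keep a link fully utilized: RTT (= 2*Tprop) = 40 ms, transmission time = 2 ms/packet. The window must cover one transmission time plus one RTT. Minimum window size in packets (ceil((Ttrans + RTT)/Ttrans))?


Given: Ttrans = 2 ms, RTT = 40 ms (= 2 * Tprop, Tprop = 20 ms)
Time until first ACK returns = Ttrans + RTT = 2 + 40 = 42 ms
Need W * Ttrans >= Ttrans + RTT  ->  W >= (Ttrans + RTT) / Ttrans
(Ttrans + RTT) / Ttrans = 42 / 2 = 21
W_min = ceil(21) = 21

21


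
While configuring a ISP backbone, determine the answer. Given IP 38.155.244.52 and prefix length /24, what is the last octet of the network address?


Given: IP = 38.155.244.52, prefix = /24
Subnet mask = 255.255.255.0
Last octet of IP: 52
Last octet of mask: 0
Network last octet = 52 AND 0 = 0

0


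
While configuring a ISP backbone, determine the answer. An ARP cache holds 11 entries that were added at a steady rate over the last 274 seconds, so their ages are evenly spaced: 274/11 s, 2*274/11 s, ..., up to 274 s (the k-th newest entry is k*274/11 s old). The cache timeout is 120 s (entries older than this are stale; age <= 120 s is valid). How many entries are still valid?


Ages are k * 274/11 s for k = 1..11 (spacing = 24.9091 s).
Entry k is valid iff k * 274/11 <= 120 iff k <= 11 * 120 / 274 = 4.8175
n_valid = floor(4.8175) = 4
(n_stale = 11 - 4 = 7)

4


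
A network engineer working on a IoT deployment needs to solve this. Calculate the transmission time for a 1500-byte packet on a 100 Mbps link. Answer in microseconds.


Given: packet = 1500 bytes, bandwidth = 100 Mbps
Packet in bits = 1500 * 8 = 12000 bits
Bandwidth = 100 * 10^6 = 100000000 bps
Time = 12000 / 100000000 seconds
Time in us = 12000 * 10^6 / 100000000 = 120

120


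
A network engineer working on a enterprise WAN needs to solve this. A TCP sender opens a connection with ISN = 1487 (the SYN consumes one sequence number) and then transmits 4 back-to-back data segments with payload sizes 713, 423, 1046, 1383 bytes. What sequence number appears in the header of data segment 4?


The SYN occupies sequence number ISN = 1487, so the first data byte is ISN + 1 = 1488.
SEQ of data segment i = (ISN + 1) + sum of payload sizes of segments 1..i-1.
Segment 1: SEQ = 1488, payload = 713 bytes
Segment 2: SEQ = 2201, payload = 423 bytes
Segment 3: SEQ = 2624, payload = 1046 bytes
Segment 4: SEQ = 3670, payload = 1383 bytes
SEQ of segment 4 = 1488 + 713 + 423 + 1046 = 3670

3670


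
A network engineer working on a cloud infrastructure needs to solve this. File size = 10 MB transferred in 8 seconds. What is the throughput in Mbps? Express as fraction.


Given: file = 10 MB, time = 8 s
File in Mb = 10 * 8 = 80 Mb
Throughput = 80 / 8 Mbps
Throughput = 10 Mbps

10


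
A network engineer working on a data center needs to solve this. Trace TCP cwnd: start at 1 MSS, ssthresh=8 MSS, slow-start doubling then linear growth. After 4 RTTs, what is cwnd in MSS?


RTT 0: cwnd = 1 MSS (initial)
RTT 1: cwnd = 2 MSS (slow start, doubled)
RTT 2: cwnd = 4 MSS (slow start, doubled)
RTT 3: cwnd = 8 MSS (slow start, doubled)
RTT 4: cwnd = 9 MSS (congestion avoidance, +1)

9


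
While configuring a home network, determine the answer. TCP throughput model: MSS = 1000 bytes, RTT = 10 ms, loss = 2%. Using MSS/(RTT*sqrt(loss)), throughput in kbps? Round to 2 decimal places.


Given: MSS = 1000 bytes, RTT = 10 ms, loss = 2%
RTT in seconds = 10 / 1000 = 0.01
Loss rate = 2% = 0.02
sqrt(loss) = sqrt(0.02) = 0.141421356237
Throughput (bytes/s) = 1000 / (0.01 * 0.141421356237) = 707106.7812
Throughput (kbps) = 707106.7812 * 8 / 1000 = 5656.854249 -> 5656.85 kbps (2 dp)

5656.85


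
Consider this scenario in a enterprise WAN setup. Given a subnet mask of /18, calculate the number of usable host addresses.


Given: subnet mask /18
Host bits = 32 - 18 = 14
Total addresses = 2^14 = 16384
Usable hosts = 16384 - 2 (network + broadcast) = 16382

16382


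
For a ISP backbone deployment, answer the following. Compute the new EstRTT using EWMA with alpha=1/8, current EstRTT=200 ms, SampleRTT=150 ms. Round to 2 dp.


Given: EstRTT = 200 ms, SampleRTT = 150 ms, alpha = 1/8
New EstRTT = (1 - alpha) * EstRTT + alpha * SampleRTT
(7/8) * 200 = 175
(1/8) * 150 = 18.75
New EstRTT = 175 + 18.75 = 193.75 ms -> 193.75 ms (2 dp)

193.75


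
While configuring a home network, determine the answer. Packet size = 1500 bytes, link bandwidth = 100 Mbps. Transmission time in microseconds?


Given: packet = 1500 bytes, bandwidth = 100 Mbps
Packet in bits = 1500 * 8 = 12000 bits
Bandwidth = 100 * 10^6 = 100000000 bps
Time = 12000 / 100000000 seconds
Time in us = 12000 * 10^6 / 100000000 = 120

120


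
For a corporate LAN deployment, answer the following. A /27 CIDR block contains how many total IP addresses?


Given: CIDR prefix /27
Host bits = 32 - 27 = 5
Total addresses = 2^5 = 32

32


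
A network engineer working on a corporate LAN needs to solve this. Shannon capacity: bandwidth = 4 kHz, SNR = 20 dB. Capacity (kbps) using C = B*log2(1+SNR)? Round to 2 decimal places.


Given: B = 4 kHz, SNR = 20 dB
SNR linear = 10^(20/10) = 100
1 + SNR = 101
log2(101) = 6.6582114828
C = 4 * 1000 * 6.6582114828 = 26632.8459 bps
C = 26.632846 kbps -> 26.63 kbps (2 dp)

26.63


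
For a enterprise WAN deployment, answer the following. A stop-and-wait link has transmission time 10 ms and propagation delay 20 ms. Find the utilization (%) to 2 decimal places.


Given: Ttrans = 10 ms, Tprop = 20 ms
RTT = 2 * Tprop = 2 * 20 = 40 ms
U = Ttrans / (Ttrans + RTT)
U = 10 / (10 + 40)
U = 10 / 50 = 0.2
U% = 20.00%

20.00


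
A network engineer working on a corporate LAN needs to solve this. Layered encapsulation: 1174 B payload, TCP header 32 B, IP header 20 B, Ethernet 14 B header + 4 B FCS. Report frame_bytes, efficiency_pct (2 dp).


TCP segment = 1174 + 32 = 1206 B
IP packet = 1206 + 20 = 1226 B
Ethernet frame = 1226 + 14 + 4 = 1244 B
Efficiency = app / frame = 1174 / 1244 = 0.943730 = 94.3730% -> 94.37% (2 dp)

1244, 94.37


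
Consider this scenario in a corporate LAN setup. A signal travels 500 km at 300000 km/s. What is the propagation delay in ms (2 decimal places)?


Given: distance = 500 km, speed = 300000 km/s
Delay = distance / speed = 500 / 300000 seconds
Delay in ms = 500 * 1000 / 300000
Delay = 1.6667 ms
Rounded to 2 dp = 1.67 ms

1.67


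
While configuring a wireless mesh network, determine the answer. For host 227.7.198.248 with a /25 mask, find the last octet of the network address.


Given: IP = 227.7.198.248, prefix = /25
Subnet mask = 255.255.255.128
Last octet of IP: 248
Last octet of mask: 128
Network last octet = 248 AND 128 = 128

128


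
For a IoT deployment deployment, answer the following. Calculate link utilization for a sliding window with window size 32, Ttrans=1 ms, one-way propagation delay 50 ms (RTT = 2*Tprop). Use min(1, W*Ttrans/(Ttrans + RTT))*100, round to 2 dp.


Given: W = 32, Ttrans = 1 ms, RTT = 100 ms (= 2 * Tprop, Tprop = 50 ms)
Cycle time = Ttrans + RTT = 1 + 100 = 101 ms (first packet sent until its ACK returns)
W * Ttrans = 32 * 1 = 32 ms of sending per cycle
W * Ttrans / (Ttrans + RTT) = 32 / 101 = 0.316832
U = min(1, 0.316832) = 0.316832
U% = 31.68%

31.68


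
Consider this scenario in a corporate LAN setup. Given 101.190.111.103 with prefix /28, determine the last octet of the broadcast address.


Given: IP = 101.190.111.103, prefix = /28
Host bits = 32 - 28 = 4
Network last octet = 103 AND mask = 96
Host part size = 2^4 - 1 = 15
Broadcast last octet = 96 OR 15 = 111

111


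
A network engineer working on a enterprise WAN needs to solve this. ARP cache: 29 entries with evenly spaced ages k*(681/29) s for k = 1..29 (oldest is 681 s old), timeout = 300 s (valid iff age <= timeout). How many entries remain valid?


Ages are k * 681/29 s for k = 1..29 (spacing = 23.4828 s).
Entry k is valid iff k * 681/29 <= 300 iff k <= 29 * 300 / 681 = 12.7753
n_valid = floor(12.7753) = 12
(n_stale = 29 - 12 = 17)

12


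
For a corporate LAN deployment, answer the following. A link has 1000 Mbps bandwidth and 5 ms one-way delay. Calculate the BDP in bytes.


Given: bandwidth = 1000 Mbps, delay = 5 ms
BDP in bits = 1000 * 10^6 * 5 / 1000
BDP in bits = 5000000
BDP in bytes = 5000000 / 8 = 625000

625000


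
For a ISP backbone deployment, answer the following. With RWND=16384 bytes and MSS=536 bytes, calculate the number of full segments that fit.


Given: RWND = 16384 bytes, MSS = 536 bytes
Full segments = floor(RWND / MSS)
Full segments = floor(16384 / 536)
Full segments = floor(30.5672) = 30

30


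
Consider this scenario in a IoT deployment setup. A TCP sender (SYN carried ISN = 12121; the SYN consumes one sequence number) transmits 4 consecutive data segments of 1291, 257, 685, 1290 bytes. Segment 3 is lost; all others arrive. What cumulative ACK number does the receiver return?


SYN uses sequence number 12121; first data byte = ISN + 1 = 12122.
Segment 1: SEQ = 12122, len = 1291 B, covers [12122, 13412]
Segment 2: SEQ = 13413, len = 257 B, covers [13413, 13669]
Segment 3: SEQ = 13670, len = 685 B, covers [13670, 14354] [LOST]
Segment 4: SEQ = 14355, len = 1290 B, covers [14355, 15644]
In-order data received: bytes [12122, 13669] (segments 1..2).
Segment 3 missing -> gap begins at byte 13670; later segments buffered out of order.
Cumulative ACK = next expected in-order byte = 12122 + 1291 + 257 = 13670

13670


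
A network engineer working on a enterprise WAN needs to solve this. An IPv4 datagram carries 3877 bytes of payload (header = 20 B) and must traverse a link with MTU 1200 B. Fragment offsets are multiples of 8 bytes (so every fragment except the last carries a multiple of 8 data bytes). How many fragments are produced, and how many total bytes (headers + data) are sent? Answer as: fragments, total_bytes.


Max data per non-final fragment = floor((MTU - header)/8)*8 = floor((1200 - 20)/8)*8 = floor(1180/8)*8 = 1176 B
Final fragment needs no 8-byte alignment: it can carry up to MTU - header = 1180 B
Non-final fragments needed = ceil((payload - 1180) / 1176) = ceil(2697/1176) = ceil(2.2934) = 3
Number of fragments = 3 + 1 = 4
Fragment sizes (data): 3 * 1176 B + 349 B (last, 349 <= 1180 OK)
Total bytes sent = payload + n_frags * header = 3877 + 4*20 = 3877 + 80 = 3957 B

4, 3957


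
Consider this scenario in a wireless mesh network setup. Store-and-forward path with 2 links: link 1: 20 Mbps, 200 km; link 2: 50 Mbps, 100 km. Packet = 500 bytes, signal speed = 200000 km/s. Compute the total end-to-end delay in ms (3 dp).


Packet = 500 bytes = 4000 bits. Store-and-forward: sum (t_trans + t_prop) per link.
Link 1: t_trans = 4000/(20*10^6) s = 0.2000 ms; t_prop = 200/200000 s = 1.0000 ms; subtotal = 1.2000 ms
Link 2: t_trans = 4000/(50*10^6) s = 0.0800 ms; t_prop = 100/200000 s = 0.5000 ms; subtotal = 0.5800 ms
End-to-end = 1.2000 + 0.5800 = 1.7800 ms -> 1.780 ms (3 dp)

1.780


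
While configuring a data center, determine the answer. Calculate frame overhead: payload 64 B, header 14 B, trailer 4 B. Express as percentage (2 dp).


Given: payload = 64 B, header = 14 B, trailer = 4 B
Overhead bytes = header + trailer = 14 + 4 = 18
Total frame = payload + overhead = 64 + 18 = 82
Overhead % = 18 / 82 * 100 = 21.9512% -> 21.95% (2 dp)

21.95


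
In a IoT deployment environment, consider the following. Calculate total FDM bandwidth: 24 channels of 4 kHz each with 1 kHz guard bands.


Given: 24 channels, 4 kHz each, guard = 1 kHz
Channel bandwidth = 24 * 4 = 96 kHz
Guard bands = 23 gaps * 1 kHz = 23 kHz
Total = 96 + 23 = 119 kHz

119


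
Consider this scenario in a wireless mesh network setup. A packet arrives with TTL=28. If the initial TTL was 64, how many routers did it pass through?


Given: initial TTL = 64, received TTL = 28
Hops = initial TTL - received TTL
Hops = 64 - 28 = 36

36


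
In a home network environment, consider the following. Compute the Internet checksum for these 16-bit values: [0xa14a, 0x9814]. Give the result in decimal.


Given words: [0xa14a, 0x9814]
Step 1: Sum all words
Raw sum = 41290 + 38932 = 80222
Step 2: Fold carry: (14686 + 1) = 14687
One's complement = ~14687 & 0xFFFF = 50848

50848


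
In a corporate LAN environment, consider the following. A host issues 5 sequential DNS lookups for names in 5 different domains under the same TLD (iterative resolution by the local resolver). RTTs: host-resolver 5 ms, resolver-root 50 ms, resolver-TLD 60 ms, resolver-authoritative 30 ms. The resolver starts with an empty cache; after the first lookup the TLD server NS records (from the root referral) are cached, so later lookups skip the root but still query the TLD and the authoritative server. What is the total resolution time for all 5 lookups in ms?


Lookup 1 (cold cache): local + root + TLD + auth = 5 + 50 + 60 + 30 = 145 ms
Lookups 2..5 (TLD NS cached -> skip root; new domain -> still ask TLD and auth): local + TLD + auth = 5 + 60 + 30 = 95 ms each
Remaining 4 lookups: 4 * 95 = 380 ms
Total = 145 + 380 = 525 ms

525


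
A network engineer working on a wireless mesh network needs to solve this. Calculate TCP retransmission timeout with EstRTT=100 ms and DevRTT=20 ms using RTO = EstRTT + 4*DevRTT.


Given: EstRTT = 100 ms, DevRTT = 20 ms
Timeout = EstRTT + 4 * DevRTT
4 * DevRTT = 4 * 20 = 80
Timeout = 100 + 80 = 180 ms

180


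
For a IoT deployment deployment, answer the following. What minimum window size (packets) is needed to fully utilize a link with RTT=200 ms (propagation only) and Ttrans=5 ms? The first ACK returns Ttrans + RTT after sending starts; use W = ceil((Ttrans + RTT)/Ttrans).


Given: Ttrans = 5 ms, RTT = 200 ms (= 2 * Tprop, Tprop = 100 ms)
Time until first ACK returns = Ttrans + RTT = 5 + 200 = 205 ms
Need W * Ttrans >= Ttrans + RTT  ->  W >= (Ttrans + RTT) / Ttrans
(Ttrans + RTT) / Ttrans = 205 / 5 = 41
W_min = ceil(41) = 41

41


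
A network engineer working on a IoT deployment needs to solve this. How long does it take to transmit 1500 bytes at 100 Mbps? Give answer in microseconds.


Given: packet = 1500 bytes, bandwidth = 100 Mbps
Packet in bits = 1500 * 8 = 12000 bits
Bandwidth = 100 * 10^6 = 100000000 bps
Time = 12000 / 100000000 seconds
Time in us = 12000 * 10^6 / 100000000 = 120

120


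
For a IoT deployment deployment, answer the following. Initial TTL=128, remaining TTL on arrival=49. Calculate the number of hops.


Given: initial TTL = 128, received TTL = 49
Hops = initial TTL - received TTL
Hops = 128 - 49 = 79

79


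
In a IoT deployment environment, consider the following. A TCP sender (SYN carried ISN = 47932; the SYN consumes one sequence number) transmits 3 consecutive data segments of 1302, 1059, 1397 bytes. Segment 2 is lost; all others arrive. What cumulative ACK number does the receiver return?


SYN uses sequence number 47932; first data byte = ISN + 1 = 47933.
Segment 1: SEQ = 47933, len = 1302 B, covers [47933, 49234]
Segment 2: SEQ = 49235, len = 1059 B, covers [49235, 50293] [LOST]
Segment 3: SEQ = 50294, len = 1397 B, covers [50294, 51690]
In-order data received: bytes [47933, 49234] (segments 1..1).
Segment 2 missing -> gap begins at byte 49235; later segments buffered out of order.
Cumulative ACK = next expected in-order byte = 47933 + 1302 = 49235

49235


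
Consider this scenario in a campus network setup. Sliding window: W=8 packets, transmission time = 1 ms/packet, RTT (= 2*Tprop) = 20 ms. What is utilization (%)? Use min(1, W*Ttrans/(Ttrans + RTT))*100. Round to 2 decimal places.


Given: W = 8, Ttrans = 1 ms, RTT = 20 ms (= 2 * Tprop, Tprop = 10 ms)
Cycle time = Ttrans + RTT = 1 + 20 = 21 ms (first packet sent until its ACK returns)
W * Ttrans = 8 * 1 = 8 ms of sending per cycle
W * Ttrans / (Ttrans + RTT) = 8 / 21 = 0.380952
U = min(1, 0.380952) = 0.380952
U% = 38.10%

38.10


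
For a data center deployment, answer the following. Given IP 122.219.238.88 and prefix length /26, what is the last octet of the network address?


Given: IP = 122.219.238.88, prefix = /26
Subnet mask = 255.255.255.192
Last octet of IP: 88
Last octet of mask: 192
Network last octet = 88 AND 192 = 64

64


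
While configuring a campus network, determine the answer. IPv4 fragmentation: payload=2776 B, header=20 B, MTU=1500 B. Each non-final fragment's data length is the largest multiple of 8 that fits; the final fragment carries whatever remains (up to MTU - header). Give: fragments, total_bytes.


Max data per non-final fragment = floor((MTU - header)/8)*8 = floor((1500 - 20)/8)*8 = floor(1480/8)*8 = 1480 B
Final fragment needs no 8-byte alignment: it can carry up to MTU - header = 1480 B
Non-final fragments needed = ceil((payload - 1480) / 1480) = ceil(1296/1480) = ceil(0.8757) = 1
Number of fragments = 1 + 1 = 2
Fragment sizes (data): 1 * 1480 B + 1296 B (last, 1296 <= 1480 OK)
Total bytes sent = payload + n_frags * header = 2776 + 2*20 = 2776 + 40 = 2816 B

2, 2816


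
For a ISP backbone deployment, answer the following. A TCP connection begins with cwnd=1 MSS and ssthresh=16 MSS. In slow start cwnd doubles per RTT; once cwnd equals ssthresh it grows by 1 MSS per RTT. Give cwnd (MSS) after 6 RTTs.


RTT 0: cwnd = 1 MSS (initial)
RTT 1: cwnd = 2 MSS (slow start, doubled)
RTT 2: cwnd = 4 MSS (slow start, doubled)
RTT 3: cwnd = 8 MSS (slow start, doubled)
RTT 4: cwnd = 16 MSS (slow start, doubled)
RTT 5: cwnd = 17 MSS (congestion avoidance, +1)
RTT 6: cwnd = 18 MSS (congestion avoidance, +1)

18


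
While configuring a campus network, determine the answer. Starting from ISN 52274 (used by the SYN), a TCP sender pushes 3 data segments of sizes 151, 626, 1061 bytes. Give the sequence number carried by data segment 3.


The SYN occupies sequence number ISN = 52274, so the first data byte is ISN + 1 = 52275.
SEQ of data segment i = (ISN + 1) + sum of payload sizes of segments 1..i-1.
Segment 1: SEQ = 52275, payload = 151 bytes
Segment 2: SEQ = 52426, payload = 626 bytes
Segment 3: SEQ = 53052, payload = 1061 bytes
SEQ of segment 3 = 52275 + 151 + 626 = 53052

53052


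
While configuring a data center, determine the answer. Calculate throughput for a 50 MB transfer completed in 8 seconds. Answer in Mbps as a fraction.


Given: file = 50 MB, time = 8 s
File in Mb = 50 * 8 = 400 Mb
Throughput = 400 / 8 Mbps
Throughput = 50 Mbps

50


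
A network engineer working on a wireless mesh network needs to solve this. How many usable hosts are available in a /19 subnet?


Given: subnet mask /19
Host bits = 32 - 19 = 13
Total addresses = 2^13 = 8192
Usable hosts = 8192 - 2 (network + broadcast) = 8190

8190


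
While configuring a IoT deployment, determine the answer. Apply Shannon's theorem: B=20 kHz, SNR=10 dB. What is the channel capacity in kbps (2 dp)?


Given: B = 20 kHz, SNR = 10 dB
SNR linear = 10^(10/10) = 10
1 + SNR = 11
log2(11) = 3.4594316186
C = 20 * 1000 * 3.4594316186 = 69188.6324 bps
C = 69.188632 kbps -> 69.19 kbps (2 dp)

69.19


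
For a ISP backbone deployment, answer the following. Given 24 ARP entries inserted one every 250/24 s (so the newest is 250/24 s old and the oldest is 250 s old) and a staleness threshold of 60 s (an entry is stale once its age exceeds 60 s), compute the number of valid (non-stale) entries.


Ages are k * 250/24 s for k = 1..24 (spacing = 10.4167 s).
Entry k is valid iff k * 250/24 <= 60 iff k <= 24 * 60 / 250 = 5.7600
n_valid = floor(5.7600) = 5
(n_stale = 24 - 5 = 19)

5


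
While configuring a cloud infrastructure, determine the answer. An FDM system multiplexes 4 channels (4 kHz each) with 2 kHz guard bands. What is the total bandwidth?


Given: 4 channels, 4 kHz each, guard = 2 kHz
Channel bandwidth = 4 * 4 = 16 kHz
Guard bands = 3 gaps * 2 kHz = 6 kHz
Total = 16 + 6 = 22 kHz

22


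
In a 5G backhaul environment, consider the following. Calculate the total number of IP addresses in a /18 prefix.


Given: CIDR prefix /18
Host bits = 32 - 18 = 14
Total addresses = 2^14 = 16384

16384


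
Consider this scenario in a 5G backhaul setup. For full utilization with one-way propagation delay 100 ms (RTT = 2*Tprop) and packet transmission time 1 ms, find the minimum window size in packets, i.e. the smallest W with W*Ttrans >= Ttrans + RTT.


Given: Ttrans = 1 ms, RTT = 200 ms (= 2 * Tprop, Tprop = 100 ms)
Time until first ACK returns = Ttrans + RTT = 1 + 200 = 201 ms
Need W * Ttrans >= Ttrans + RTT  ->  W >= (Ttrans + RTT) / Ttrans
(Ttrans + RTT) / Ttrans = 201 / 1 = 201
W_min = ceil(201) = 201

201


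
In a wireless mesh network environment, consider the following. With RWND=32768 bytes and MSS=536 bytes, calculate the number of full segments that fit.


Given: RWND = 32768 bytes, MSS = 536 bytes
Full segments = floor(RWND / MSS)
Full segments = floor(32768 / 536)
Full segments = floor(61.1343) = 61

61


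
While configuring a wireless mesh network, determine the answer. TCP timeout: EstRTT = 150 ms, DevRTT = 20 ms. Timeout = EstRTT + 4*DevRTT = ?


Given: EstRTT = 150 ms, DevRTT = 20 ms
Timeout = EstRTT + 4 * DevRTT
4 * DevRTT = 4 * 20 = 80
Timeout = 150 + 80 = 230 ms

230


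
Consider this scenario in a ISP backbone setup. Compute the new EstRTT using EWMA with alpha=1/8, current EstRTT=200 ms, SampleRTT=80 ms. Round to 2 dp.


Given: EstRTT = 200 ms, SampleRTT = 80 ms, alpha = 1/8
New EstRTT = (1 - alpha) * EstRTT + alpha * SampleRTT
(7/8) * 200 = 175
(1/8) * 80 = 10
New EstRTT = 175 + 10 = 185 ms -> 185.00 ms (2 dp)

185.00


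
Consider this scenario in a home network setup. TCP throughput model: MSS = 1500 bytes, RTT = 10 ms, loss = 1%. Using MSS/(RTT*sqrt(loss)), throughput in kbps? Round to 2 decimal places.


Given: MSS = 1500 bytes, RTT = 10 ms, loss = 1%
RTT in seconds = 10 / 1000 = 0.01
Loss rate = 1% = 0.01
sqrt(loss) = sqrt(0.01) = 0.1
Throughput (bytes/s) = 1500 / (0.01 * 0.1) = 1500000.0000
Throughput (kbps) = 1500000.0000 * 8 / 1000 = 12000.000000 -> 12000.00 kbps (2 dp)

12000.00


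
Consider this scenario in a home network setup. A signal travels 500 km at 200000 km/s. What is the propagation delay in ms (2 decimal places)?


Given: distance = 500 km, speed = 200000 km/s
Delay = distance / speed = 500 / 200000 seconds
Delay in ms = 500 * 1000 / 200000
Delay = 2.5000 ms
Rounded to 2 dp = 2.50 ms

2.50


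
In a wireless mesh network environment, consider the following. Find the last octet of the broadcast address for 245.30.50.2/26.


Given: IP = 245.30.50.2, prefix = /26
Host bits = 32 - 26 = 6
Network last octet = 2 AND mask = 0
Host part size = 2^6 - 1 = 63
Broadcast last octet = 0 OR 63 = 63

63


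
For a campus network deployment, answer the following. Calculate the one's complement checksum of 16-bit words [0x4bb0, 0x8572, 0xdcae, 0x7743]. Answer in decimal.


Given words: [0x4bb0, 0x8572, 0xdcae, 0x7743]
Step 1: Sum all words
Raw sum = 19376 + 34162 + 56494 + 30531 = 140563
Step 2: Fold carry: (9491 + 2) = 9493
One's complement = ~9493 & 0xFFFF = 56042

56042


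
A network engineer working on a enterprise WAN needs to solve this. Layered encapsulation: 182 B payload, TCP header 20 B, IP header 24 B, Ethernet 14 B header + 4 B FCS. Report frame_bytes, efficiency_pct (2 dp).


TCP segment = 182 + 20 = 202 B
IP packet = 202 + 24 = 226 B
Ethernet frame = 226 + 14 + 4 = 244 B
Efficiency = app / frame = 182 / 244 = 0.745902 = 74.5902% -> 74.59% (2 dp)

244, 74.59


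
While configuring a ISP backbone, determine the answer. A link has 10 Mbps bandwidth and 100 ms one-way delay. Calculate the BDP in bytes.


Given: bandwidth = 10 Mbps, delay = 100 ms
BDP in bits = 10 * 10^6 * 100 / 1000
BDP in bits = 1000000
BDP in bytes = 1000000 / 8 = 125000

125000


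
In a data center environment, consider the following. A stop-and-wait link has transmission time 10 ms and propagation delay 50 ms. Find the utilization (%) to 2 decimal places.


Given: Ttrans = 10 ms, Tprop = 50 ms
RTT = 2 * Tprop = 2 * 50 = 100 ms
U = Ttrans / (Ttrans + RTT)
U = 10 / (10 + 100)
U = 10 / 110 = 0.090909
U% = 9.09%

9.09


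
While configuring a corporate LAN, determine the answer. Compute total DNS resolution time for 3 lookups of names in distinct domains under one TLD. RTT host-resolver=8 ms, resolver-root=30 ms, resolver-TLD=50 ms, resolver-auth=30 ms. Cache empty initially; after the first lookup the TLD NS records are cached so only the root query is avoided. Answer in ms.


Lookup 1 (cold cache): local + root + TLD + auth = 8 + 30 + 50 + 30 = 118 ms
Lookups 2..3 (TLD NS cached -> skip root; new domain -> still ask TLD and auth): local + TLD + auth = 8 + 50 + 30 = 88 ms each
Remaining 2 lookups: 2 * 88 = 176 ms
Total = 118 + 176 = 294 ms

294


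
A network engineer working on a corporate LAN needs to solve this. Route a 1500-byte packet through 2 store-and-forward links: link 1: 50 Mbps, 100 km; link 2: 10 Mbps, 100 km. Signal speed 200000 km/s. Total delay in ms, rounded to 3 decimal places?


Packet = 1500 bytes = 12000 bits. Store-and-forward: sum (t_trans + t_prop) per link.
Link 1: t_trans = 12000/(50*10^6) s = 0.2400 ms; t_prop = 100/200000 s = 0.5000 ms; subtotal = 0.7400 ms
Link 2: t_trans = 12000/(10*10^6) s = 1.2000 ms; t_prop = 100/200000 s = 0.5000 ms; subtotal = 1.7000 ms
End-to-end = 0.7400 + 1.7000 = 2.4400 ms -> 2.440 ms (3 dp)

2.440


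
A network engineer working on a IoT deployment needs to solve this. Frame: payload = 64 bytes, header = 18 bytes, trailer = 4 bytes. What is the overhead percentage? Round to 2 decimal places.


Given: payload = 64 B, header = 18 B, trailer = 4 B
Overhead bytes = header + trailer = 18 + 4 = 22
Total frame = payload + overhead = 64 + 22 = 86
Overhead % = 22 / 86 * 100 = 25.5814% -> 25.58% (2 dp)

25.58


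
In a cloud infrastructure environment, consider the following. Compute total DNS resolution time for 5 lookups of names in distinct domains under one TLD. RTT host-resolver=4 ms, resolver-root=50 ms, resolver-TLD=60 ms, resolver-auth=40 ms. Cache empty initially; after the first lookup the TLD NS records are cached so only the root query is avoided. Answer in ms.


Lookup 1 (cold cache): local + root + TLD + auth = 4 + 50 + 60 + 40 = 154 ms
Lookups 2..5 (TLD NS cached -> skip root; new domain -> still ask TLD and auth): local + TLD + auth = 4 + 60 + 40 = 104 ms each
Remaining 4 lookups: 4 * 104 = 416 ms
Total = 154 + 416 = 570 ms

570


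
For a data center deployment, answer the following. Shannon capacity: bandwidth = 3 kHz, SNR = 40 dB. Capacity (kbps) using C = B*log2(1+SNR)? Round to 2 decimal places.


Given: B = 3 kHz, SNR = 40 dB
SNR linear = 10^(40/10) = 10000
1 + SNR = 10001
log2(10001) = 13.2878566418
C = 3 * 1000 * 13.2878566418 = 39863.5699 bps
C = 39.863570 kbps -> 39.86 kbps (2 dp)

39.86


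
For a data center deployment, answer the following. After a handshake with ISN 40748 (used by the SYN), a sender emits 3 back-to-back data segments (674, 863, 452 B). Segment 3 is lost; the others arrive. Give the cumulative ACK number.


SYN uses sequence number 40748; first data byte = ISN + 1 = 40749.
Segment 1: SEQ = 40749, len = 674 B, covers [40749, 41422]
Segment 2: SEQ = 41423, len = 863 B, covers [41423, 42285]
Segment 3: SEQ = 42286, len = 452 B, covers [42286, 42737] [LOST]
In-order data received: bytes [40749, 42285] (segments 1..2).
Segment 3 missing -> gap begins at byte 42286.
Cumulative ACK = next expected in-order byte = 40749 + 674 + 863 = 42286

42286


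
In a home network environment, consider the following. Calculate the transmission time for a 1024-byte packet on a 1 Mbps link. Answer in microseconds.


Given: packet = 1024 bytes, bandwidth = 1 Mbps
Packet in bits = 1024 * 8 = 8192 bits
Bandwidth = 1 * 10^6 = 1000000 bps
Time = 8192 / 1000000 seconds
Time in us = 8192 * 10^6 / 1000000 = 8192

8192


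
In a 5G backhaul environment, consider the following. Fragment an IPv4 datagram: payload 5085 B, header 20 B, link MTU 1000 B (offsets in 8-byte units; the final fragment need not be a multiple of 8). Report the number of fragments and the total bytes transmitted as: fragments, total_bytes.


Max data per non-final fragment = floor((MTU - header)/8)*8 = floor((1000 - 20)/8)*8 = floor(980/8)*8 = 976 B
Final fragment needs no 8-byte alignment: it can carry up to MTU - header = 980 B
Non-final fragments needed = ceil((payload - 980) / 976) = ceil(4105/976) = ceil(4.2059) = 5
Number of fragments = 5 + 1 = 6
Fragment sizes (data): 5 * 976 B + 205 B (last, 205 <= 980 OK)
Total bytes sent = payload + n_frags * header = 5085 + 6*20 = 5085 + 120 = 5205 B

6, 5205


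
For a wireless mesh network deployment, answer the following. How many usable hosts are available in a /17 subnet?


Given: subnet mask /17
Host bits = 32 - 17 = 15
Total addresses = 2^15 = 32768
Usable hosts = 32768 - 2 (network + broadcast) = 32766

32766


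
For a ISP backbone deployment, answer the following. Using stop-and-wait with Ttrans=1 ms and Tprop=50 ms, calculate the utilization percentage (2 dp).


Given: Ttrans = 1 ms, Tprop = 50 ms
RTT = 2 * Tprop = 2 * 50 = 100 ms
U = Ttrans / (Ttrans + RTT)
U = 1 / (1 + 100)
U = 1 / 101 = 0.009901
U% = 0.99%

0.99


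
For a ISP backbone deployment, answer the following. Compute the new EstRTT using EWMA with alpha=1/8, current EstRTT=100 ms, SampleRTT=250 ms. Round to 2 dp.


Given: EstRTT = 100 ms, SampleRTT = 250 ms, alpha = 1/8
New EstRTT = (1 - alpha) * EstRTT + alpha * SampleRTT
(7/8) * 100 = 87.5
(1/8) * 250 = 31.25
New EstRTT = 87.5 + 31.25 = 118.75 ms -> 118.75 ms (2 dp)

118.75


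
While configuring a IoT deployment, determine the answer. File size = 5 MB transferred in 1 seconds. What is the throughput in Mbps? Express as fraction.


Given: file = 5 MB, time = 1 s
File in Mb = 5 * 8 = 40 Mb
Throughput = 40 / 1 Mbps
Throughput = 40 Mbps

40


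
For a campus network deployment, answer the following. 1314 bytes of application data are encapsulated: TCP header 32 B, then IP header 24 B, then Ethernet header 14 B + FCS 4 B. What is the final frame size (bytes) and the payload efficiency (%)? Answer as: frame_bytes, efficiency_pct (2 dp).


TCP segment = 1314 + 32 = 1346 B
IP packet = 1346 + 24 = 1370 B
Ethernet frame = 1370 + 14 + 4 = 1388 B
Efficiency = app / frame = 1314 / 1388 = 0.946686 = 94.6686% -> 94.67% (2 dp)

1388, 94.67


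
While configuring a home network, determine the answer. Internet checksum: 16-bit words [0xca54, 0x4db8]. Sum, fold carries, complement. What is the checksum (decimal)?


Given words: [0xca54, 0x4db8]
Step 1: Sum all words
Raw sum = 51796 + 19896 = 71692
Step 2: Fold carry: (6156 + 1) = 6157
One's complement = ~6157 & 0xFFFF = 59378

59378


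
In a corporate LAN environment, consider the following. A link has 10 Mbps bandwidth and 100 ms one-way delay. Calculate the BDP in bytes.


Given: bandwidth = 10 Mbps, delay = 100 ms
BDP in bits = 10 * 10^6 * 100 / 1000
BDP in bits = 1000000
BDP in bytes = 1000000 / 8 = 125000

125000


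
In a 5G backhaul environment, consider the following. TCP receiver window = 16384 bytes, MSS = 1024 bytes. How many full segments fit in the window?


Given: RWND = 16384 bytes, MSS = 1024 bytes
Full segments = floor(RWND / MSS)
Full segments = floor(16384 / 1024)
Full segments = floor(16.0) = 16

16


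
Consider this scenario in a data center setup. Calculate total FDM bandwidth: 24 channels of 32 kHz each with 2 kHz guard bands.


Given: 24 channels, 32 kHz each, guard = 2 kHz
Channel bandwidth = 24 * 32 = 768 kHz
Guard bands = 23 gaps * 2 kHz = 46 kHz
Total = 768 + 46 = 814 kHz

814


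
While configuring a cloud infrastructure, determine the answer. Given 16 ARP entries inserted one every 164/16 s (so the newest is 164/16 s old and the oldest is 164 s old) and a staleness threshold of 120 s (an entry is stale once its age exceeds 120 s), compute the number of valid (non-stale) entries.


Ages are k * 164/16 s for k = 1..16 (spacing = 10.2500 s).
Entry k is valid iff k * 164/16 <= 120 iff k <= 16 * 120 / 164 = 11.7073
n_valid = floor(11.7073) = 11
(n_stale = 16 - 11 = 5)

11


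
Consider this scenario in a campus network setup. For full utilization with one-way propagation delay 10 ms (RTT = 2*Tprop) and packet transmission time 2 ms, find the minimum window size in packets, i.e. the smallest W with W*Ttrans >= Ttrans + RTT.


Given: Ttrans = 2 ms, RTT = 20 ms (= 2 * Tprop, Tprop = 10 ms)
Time until first ACK returns = Ttrans + RTT = 2 + 20 = 22 ms
Need W * Ttrans >= Ttrans + RTT  ->  W >= (Ttrans + RTT) / Ttrans
(Ttrans + RTT) / Ttrans = 22 / 2 = 11
W_min = ceil(11) = 11

11


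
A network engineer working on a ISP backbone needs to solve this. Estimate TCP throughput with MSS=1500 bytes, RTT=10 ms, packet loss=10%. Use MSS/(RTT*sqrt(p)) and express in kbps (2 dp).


Given: MSS = 1500 bytes, RTT = 10 ms, loss = 10%
RTT in seconds = 10 / 1000 = 0.01
Loss rate = 10% = 0.1
sqrt(loss) = sqrt(0.1) = 0.316227766017
Throughput (bytes/s) = 1500 / (0.01 * 0.316227766017) = 474341.6490
Throughput (kbps) = 474341.6490 * 8 / 1000 = 3794.733192 -> 3794.73 kbps (2 dp)

3794.73


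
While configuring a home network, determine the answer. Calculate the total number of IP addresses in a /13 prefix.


Given: CIDR prefix /13
Host bits = 32 - 13 = 19
Total addresses = 2^19 = 524288

524288
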